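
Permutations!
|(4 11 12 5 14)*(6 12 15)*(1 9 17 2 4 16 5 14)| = |(1 9 17 2 4 11 15 6 12 14 16 5)| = 12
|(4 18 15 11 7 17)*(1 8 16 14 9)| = |(1 8 16 14 9)(4 18 15 11 7 17)| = 30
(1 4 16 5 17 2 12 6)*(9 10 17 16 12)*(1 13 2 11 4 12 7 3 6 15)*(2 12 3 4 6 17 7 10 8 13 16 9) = [0, 3, 2, 17, 10, 9, 16, 4, 13, 8, 7, 6, 15, 12, 14, 1, 5, 11] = (1 3 17 11 6 16 5 9 8 13 12 15)(4 10 7)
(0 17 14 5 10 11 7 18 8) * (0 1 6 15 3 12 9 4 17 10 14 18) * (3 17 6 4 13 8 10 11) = (0 11 7)(1 4 6 15 17 18 10 3 12 9 13 8)(5 14) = [11, 4, 2, 12, 6, 14, 15, 0, 1, 13, 3, 7, 9, 8, 5, 17, 16, 18, 10]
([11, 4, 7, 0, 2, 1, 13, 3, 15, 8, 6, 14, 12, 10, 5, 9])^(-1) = [3, 5, 4, 7, 1, 14, 10, 2, 9, 15, 13, 0, 12, 6, 11, 8]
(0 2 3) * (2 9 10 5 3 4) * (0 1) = (0 9 10 5 3 1)(2 4) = [9, 0, 4, 1, 2, 3, 6, 7, 8, 10, 5]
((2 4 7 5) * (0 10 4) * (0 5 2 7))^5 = ((0 10 4)(2 5 7))^5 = (0 4 10)(2 7 5)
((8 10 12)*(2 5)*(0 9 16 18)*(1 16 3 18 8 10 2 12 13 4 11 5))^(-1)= ((0 9 3 18)(1 16 8 2)(4 11 5 12 10 13))^(-1)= (0 18 3 9)(1 2 8 16)(4 13 10 12 5 11)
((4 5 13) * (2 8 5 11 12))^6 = (2 12 11 4 13 5 8)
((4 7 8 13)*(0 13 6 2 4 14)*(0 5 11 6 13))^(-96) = ((2 4 7 8 13 14 5 11 6))^(-96) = (2 8 5)(4 13 11)(6 7 14)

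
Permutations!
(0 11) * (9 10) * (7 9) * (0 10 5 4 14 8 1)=(0 11 10 7 9 5 4 14 8 1)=[11, 0, 2, 3, 14, 4, 6, 9, 1, 5, 7, 10, 12, 13, 8]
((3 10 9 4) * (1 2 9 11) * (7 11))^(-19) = (1 10 9 11 3 2 7 4)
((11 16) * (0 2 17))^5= (0 17 2)(11 16)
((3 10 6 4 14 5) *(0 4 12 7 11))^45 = ((0 4 14 5 3 10 6 12 7 11))^45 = (0 10)(3 11)(4 6)(5 7)(12 14)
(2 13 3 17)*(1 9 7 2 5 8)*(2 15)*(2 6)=(1 9 7 15 6 2 13 3 17 5 8)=[0, 9, 13, 17, 4, 8, 2, 15, 1, 7, 10, 11, 12, 3, 14, 6, 16, 5]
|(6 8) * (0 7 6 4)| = |(0 7 6 8 4)| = 5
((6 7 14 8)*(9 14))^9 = (6 8 14 9 7)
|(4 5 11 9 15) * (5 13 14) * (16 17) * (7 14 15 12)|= |(4 13 15)(5 11 9 12 7 14)(16 17)|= 6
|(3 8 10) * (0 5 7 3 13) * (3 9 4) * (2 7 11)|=11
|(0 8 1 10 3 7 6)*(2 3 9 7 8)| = |(0 2 3 8 1 10 9 7 6)| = 9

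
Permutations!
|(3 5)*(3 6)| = |(3 5 6)| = 3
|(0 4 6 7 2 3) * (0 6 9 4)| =4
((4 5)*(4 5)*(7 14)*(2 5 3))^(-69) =((2 5 3)(7 14))^(-69) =(7 14)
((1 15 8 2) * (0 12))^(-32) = (15)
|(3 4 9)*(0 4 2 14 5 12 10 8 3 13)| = |(0 4 9 13)(2 14 5 12 10 8 3)| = 28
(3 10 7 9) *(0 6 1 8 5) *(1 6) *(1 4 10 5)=(0 4 10 7 9 3 5)(1 8)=[4, 8, 2, 5, 10, 0, 6, 9, 1, 3, 7]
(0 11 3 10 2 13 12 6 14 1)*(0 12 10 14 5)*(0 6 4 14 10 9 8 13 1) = (0 11 3 10 2 1 12 4 14)(5 6)(8 13 9) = [11, 12, 1, 10, 14, 6, 5, 7, 13, 8, 2, 3, 4, 9, 0]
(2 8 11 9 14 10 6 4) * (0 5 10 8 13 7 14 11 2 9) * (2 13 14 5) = (0 2 14 8 13 7 5 10 6 4 9 11) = [2, 1, 14, 3, 9, 10, 4, 5, 13, 11, 6, 0, 12, 7, 8]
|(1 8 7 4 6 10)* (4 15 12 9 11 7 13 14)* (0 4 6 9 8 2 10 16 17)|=|(0 4 9 11 7 15 12 8 13 14 6 16 17)(1 2 10)|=39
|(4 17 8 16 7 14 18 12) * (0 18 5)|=10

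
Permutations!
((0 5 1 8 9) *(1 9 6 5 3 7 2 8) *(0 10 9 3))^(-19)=(2 7 3 5 6 8)(9 10)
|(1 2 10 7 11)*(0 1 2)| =4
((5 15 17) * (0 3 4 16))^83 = (0 16 4 3)(5 17 15) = ((0 3 4 16)(5 15 17))^83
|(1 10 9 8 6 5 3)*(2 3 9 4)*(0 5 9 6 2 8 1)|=10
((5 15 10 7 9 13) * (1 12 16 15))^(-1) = ((1 12 16 15 10 7 9 13 5))^(-1) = (1 5 13 9 7 10 15 16 12)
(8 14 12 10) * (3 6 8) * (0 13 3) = [13, 1, 2, 6, 4, 5, 8, 7, 14, 9, 0, 11, 10, 3, 12] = (0 13 3 6 8 14 12 10)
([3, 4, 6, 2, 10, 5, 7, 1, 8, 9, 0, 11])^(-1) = [10, 7, 3, 0, 1, 5, 2, 6, 8, 9, 4, 11]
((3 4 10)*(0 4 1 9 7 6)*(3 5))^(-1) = (0 6 7 9 1 3 5 10 4)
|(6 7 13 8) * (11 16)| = 4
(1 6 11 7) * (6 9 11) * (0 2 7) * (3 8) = (0 2 7 1 9 11)(3 8) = [2, 9, 7, 8, 4, 5, 6, 1, 3, 11, 10, 0]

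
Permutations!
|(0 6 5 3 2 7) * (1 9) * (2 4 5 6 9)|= 15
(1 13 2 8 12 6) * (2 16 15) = [0, 13, 8, 3, 4, 5, 1, 7, 12, 9, 10, 11, 6, 16, 14, 2, 15] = (1 13 16 15 2 8 12 6)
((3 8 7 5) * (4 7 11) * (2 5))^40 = (2 4 8 5 7 11 3)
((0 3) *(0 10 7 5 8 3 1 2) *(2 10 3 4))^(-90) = (0 4 5 10)(1 2 8 7)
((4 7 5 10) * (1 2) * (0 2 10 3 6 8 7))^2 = ((0 2 1 10 4)(3 6 8 7 5))^2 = (0 1 4 2 10)(3 8 5 6 7)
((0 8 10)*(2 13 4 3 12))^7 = ((0 8 10)(2 13 4 3 12))^7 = (0 8 10)(2 4 12 13 3)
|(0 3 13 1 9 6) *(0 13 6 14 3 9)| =|(0 9 14 3 6 13 1)| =7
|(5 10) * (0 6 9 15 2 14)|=|(0 6 9 15 2 14)(5 10)|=6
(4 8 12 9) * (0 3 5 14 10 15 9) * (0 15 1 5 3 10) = (0 10 1 5 14)(4 8 12 15 9) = [10, 5, 2, 3, 8, 14, 6, 7, 12, 4, 1, 11, 15, 13, 0, 9]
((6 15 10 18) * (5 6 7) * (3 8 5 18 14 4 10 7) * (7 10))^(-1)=(3 18 7 4 14 10 15 6 5 8)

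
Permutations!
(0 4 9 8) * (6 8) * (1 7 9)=(0 4 1 7 9 6 8)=[4, 7, 2, 3, 1, 5, 8, 9, 0, 6]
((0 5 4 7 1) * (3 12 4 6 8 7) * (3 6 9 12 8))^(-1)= ((0 5 9 12 4 6 3 8 7 1))^(-1)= (0 1 7 8 3 6 4 12 9 5)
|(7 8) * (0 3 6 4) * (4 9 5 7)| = |(0 3 6 9 5 7 8 4)| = 8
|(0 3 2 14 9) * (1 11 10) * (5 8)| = |(0 3 2 14 9)(1 11 10)(5 8)| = 30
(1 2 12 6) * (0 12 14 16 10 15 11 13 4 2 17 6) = (0 12)(1 17 6)(2 14 16 10 15 11 13 4) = [12, 17, 14, 3, 2, 5, 1, 7, 8, 9, 15, 13, 0, 4, 16, 11, 10, 6]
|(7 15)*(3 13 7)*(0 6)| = |(0 6)(3 13 7 15)| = 4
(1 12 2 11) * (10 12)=(1 10 12 2 11)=[0, 10, 11, 3, 4, 5, 6, 7, 8, 9, 12, 1, 2]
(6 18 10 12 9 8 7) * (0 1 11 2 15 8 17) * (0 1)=(1 11 2 15 8 7 6 18 10 12 9 17)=[0, 11, 15, 3, 4, 5, 18, 6, 7, 17, 12, 2, 9, 13, 14, 8, 16, 1, 10]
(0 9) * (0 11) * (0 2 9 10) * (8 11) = [10, 1, 9, 3, 4, 5, 6, 7, 11, 8, 0, 2] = (0 10)(2 9 8 11)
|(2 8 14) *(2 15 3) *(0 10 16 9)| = |(0 10 16 9)(2 8 14 15 3)| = 20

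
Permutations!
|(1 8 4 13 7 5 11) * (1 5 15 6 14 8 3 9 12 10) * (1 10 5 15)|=|(1 3 9 12 5 11 15 6 14 8 4 13 7)|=13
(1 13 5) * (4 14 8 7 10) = (1 13 5)(4 14 8 7 10) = [0, 13, 2, 3, 14, 1, 6, 10, 7, 9, 4, 11, 12, 5, 8]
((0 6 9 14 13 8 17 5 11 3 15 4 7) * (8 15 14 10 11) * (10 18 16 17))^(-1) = (0 7 4 15 13 14 3 11 10 8 5 17 16 18 9 6)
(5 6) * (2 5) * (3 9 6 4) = (2 5 4 3 9 6) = [0, 1, 5, 9, 3, 4, 2, 7, 8, 6]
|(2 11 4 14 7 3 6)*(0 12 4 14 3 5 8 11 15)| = 35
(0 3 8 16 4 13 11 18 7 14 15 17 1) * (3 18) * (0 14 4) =(0 18 7 4 13 11 3 8 16)(1 14 15 17) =[18, 14, 2, 8, 13, 5, 6, 4, 16, 9, 10, 3, 12, 11, 15, 17, 0, 1, 7]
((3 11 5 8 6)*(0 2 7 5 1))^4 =((0 2 7 5 8 6 3 11 1))^4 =(0 8 1 5 11 7 3 2 6)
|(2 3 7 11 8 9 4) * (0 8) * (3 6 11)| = 14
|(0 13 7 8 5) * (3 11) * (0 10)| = 6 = |(0 13 7 8 5 10)(3 11)|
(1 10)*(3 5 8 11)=[0, 10, 2, 5, 4, 8, 6, 7, 11, 9, 1, 3]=(1 10)(3 5 8 11)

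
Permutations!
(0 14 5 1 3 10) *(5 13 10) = (0 14 13 10)(1 3 5) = [14, 3, 2, 5, 4, 1, 6, 7, 8, 9, 0, 11, 12, 10, 13]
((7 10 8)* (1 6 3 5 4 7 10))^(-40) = (10)(1 3 4)(5 7 6) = ((1 6 3 5 4 7)(8 10))^(-40)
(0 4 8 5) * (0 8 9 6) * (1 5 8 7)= (0 4 9 6)(1 5 7)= [4, 5, 2, 3, 9, 7, 0, 1, 8, 6]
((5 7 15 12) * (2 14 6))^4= ((2 14 6)(5 7 15 12))^4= (15)(2 14 6)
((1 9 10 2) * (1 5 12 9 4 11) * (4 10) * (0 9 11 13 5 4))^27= ((0 9)(1 10 2 4 13 5 12 11))^27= (0 9)(1 4 12 10 13 11 2 5)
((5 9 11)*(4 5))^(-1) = (4 11 9 5)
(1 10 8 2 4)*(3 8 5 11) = (1 10 5 11 3 8 2 4) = [0, 10, 4, 8, 1, 11, 6, 7, 2, 9, 5, 3]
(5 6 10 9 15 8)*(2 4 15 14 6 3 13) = (2 4 15 8 5 3 13)(6 10 9 14) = [0, 1, 4, 13, 15, 3, 10, 7, 5, 14, 9, 11, 12, 2, 6, 8]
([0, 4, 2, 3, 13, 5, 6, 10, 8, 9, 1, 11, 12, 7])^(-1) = (1 10 7 13 4)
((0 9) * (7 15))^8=(15)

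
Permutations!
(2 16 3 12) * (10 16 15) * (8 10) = [0, 1, 15, 12, 4, 5, 6, 7, 10, 9, 16, 11, 2, 13, 14, 8, 3] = (2 15 8 10 16 3 12)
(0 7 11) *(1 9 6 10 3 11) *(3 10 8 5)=(0 7 1 9 6 8 5 3 11)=[7, 9, 2, 11, 4, 3, 8, 1, 5, 6, 10, 0]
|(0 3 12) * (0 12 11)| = |(12)(0 3 11)| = 3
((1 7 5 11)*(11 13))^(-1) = (1 11 13 5 7)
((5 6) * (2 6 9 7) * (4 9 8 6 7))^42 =((2 7)(4 9)(5 8 6))^42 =(9)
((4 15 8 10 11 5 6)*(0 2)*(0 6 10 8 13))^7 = ((0 2 6 4 15 13)(5 10 11))^7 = (0 2 6 4 15 13)(5 10 11)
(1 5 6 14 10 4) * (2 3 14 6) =[0, 5, 3, 14, 1, 2, 6, 7, 8, 9, 4, 11, 12, 13, 10] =(1 5 2 3 14 10 4)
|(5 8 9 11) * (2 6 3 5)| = 7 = |(2 6 3 5 8 9 11)|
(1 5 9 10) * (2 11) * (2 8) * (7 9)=(1 5 7 9 10)(2 11 8)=[0, 5, 11, 3, 4, 7, 6, 9, 2, 10, 1, 8]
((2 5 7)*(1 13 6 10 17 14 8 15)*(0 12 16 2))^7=((0 12 16 2 5 7)(1 13 6 10 17 14 8 15))^7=(0 12 16 2 5 7)(1 15 8 14 17 10 6 13)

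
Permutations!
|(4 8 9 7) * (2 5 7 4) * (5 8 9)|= 4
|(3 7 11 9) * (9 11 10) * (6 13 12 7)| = 7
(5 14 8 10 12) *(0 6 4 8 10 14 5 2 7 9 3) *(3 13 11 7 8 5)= (0 6 4 5 3)(2 8 14 10 12)(7 9 13 11)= [6, 1, 8, 0, 5, 3, 4, 9, 14, 13, 12, 7, 2, 11, 10]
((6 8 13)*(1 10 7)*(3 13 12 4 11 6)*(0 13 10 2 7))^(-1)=(0 10 3 13)(1 7 2)(4 12 8 6 11)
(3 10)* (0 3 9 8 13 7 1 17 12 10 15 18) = [3, 17, 2, 15, 4, 5, 6, 1, 13, 8, 9, 11, 10, 7, 14, 18, 16, 12, 0] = (0 3 15 18)(1 17 12 10 9 8 13 7)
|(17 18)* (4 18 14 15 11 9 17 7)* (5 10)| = 30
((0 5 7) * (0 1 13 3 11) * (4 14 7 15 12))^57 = (0 15 4 7 13 11 5 12 14 1 3)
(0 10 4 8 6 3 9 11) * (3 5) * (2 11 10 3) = [3, 1, 11, 9, 8, 2, 5, 7, 6, 10, 4, 0] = (0 3 9 10 4 8 6 5 2 11)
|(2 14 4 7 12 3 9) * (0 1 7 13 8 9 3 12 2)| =9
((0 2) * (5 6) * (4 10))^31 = (0 2)(4 10)(5 6)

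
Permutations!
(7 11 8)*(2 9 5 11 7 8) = (2 9 5 11) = [0, 1, 9, 3, 4, 11, 6, 7, 8, 5, 10, 2]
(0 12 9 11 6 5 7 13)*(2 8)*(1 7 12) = (0 1 7 13)(2 8)(5 12 9 11 6) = [1, 7, 8, 3, 4, 12, 5, 13, 2, 11, 10, 6, 9, 0]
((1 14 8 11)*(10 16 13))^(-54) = (16)(1 8)(11 14)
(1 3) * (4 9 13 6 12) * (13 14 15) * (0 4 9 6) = [4, 3, 2, 1, 6, 5, 12, 7, 8, 14, 10, 11, 9, 0, 15, 13] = (0 4 6 12 9 14 15 13)(1 3)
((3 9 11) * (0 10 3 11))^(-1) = (11)(0 9 3 10)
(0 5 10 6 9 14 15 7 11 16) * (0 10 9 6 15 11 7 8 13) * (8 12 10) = (0 5 9 14 11 16 8 13)(10 15 12) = [5, 1, 2, 3, 4, 9, 6, 7, 13, 14, 15, 16, 10, 0, 11, 12, 8]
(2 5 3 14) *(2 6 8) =(2 5 3 14 6 8) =[0, 1, 5, 14, 4, 3, 8, 7, 2, 9, 10, 11, 12, 13, 6]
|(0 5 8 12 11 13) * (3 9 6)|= 6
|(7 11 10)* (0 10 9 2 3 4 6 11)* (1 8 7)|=30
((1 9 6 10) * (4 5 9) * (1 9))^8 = ((1 4 5)(6 10 9))^8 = (1 5 4)(6 9 10)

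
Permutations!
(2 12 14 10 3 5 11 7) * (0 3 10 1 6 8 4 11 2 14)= [3, 6, 12, 5, 11, 2, 8, 14, 4, 9, 10, 7, 0, 13, 1]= (0 3 5 2 12)(1 6 8 4 11 7 14)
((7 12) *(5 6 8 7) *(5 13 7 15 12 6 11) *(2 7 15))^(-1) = (2 8 6 7)(5 11)(12 15 13)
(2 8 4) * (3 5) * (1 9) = (1 9)(2 8 4)(3 5) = [0, 9, 8, 5, 2, 3, 6, 7, 4, 1]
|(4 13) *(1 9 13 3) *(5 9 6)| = |(1 6 5 9 13 4 3)| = 7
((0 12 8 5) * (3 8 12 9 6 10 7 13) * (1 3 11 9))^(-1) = (0 5 8 3 1)(6 9 11 13 7 10)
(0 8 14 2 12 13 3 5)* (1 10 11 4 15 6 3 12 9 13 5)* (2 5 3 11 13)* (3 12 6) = (0 8 14 5)(1 10 13 6 11 4 15 3)(2 9) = [8, 10, 9, 1, 15, 0, 11, 7, 14, 2, 13, 4, 12, 6, 5, 3]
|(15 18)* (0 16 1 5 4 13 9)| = |(0 16 1 5 4 13 9)(15 18)| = 14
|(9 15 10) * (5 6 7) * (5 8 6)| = |(6 7 8)(9 15 10)| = 3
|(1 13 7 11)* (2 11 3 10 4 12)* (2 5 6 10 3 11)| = |(1 13 7 11)(4 12 5 6 10)| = 20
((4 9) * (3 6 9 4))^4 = ((3 6 9))^4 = (3 6 9)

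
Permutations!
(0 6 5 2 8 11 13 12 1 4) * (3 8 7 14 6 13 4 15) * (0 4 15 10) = (0 13 12 1 10)(2 7 14 6 5)(3 8 11 15) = [13, 10, 7, 8, 4, 2, 5, 14, 11, 9, 0, 15, 1, 12, 6, 3]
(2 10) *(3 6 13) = (2 10)(3 6 13) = [0, 1, 10, 6, 4, 5, 13, 7, 8, 9, 2, 11, 12, 3]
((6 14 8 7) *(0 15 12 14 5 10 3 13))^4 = ((0 15 12 14 8 7 6 5 10 3 13))^4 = (0 8 10 15 7 3 12 6 13 14 5)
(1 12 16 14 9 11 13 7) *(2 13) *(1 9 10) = (1 12 16 14 10)(2 13 7 9 11) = [0, 12, 13, 3, 4, 5, 6, 9, 8, 11, 1, 2, 16, 7, 10, 15, 14]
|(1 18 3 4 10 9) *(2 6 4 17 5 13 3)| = 28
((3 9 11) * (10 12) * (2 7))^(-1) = ((2 7)(3 9 11)(10 12))^(-1) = (2 7)(3 11 9)(10 12)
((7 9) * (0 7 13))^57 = (0 7 9 13)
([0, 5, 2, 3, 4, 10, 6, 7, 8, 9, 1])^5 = [0, 10, 2, 3, 4, 1, 6, 7, 8, 9, 5]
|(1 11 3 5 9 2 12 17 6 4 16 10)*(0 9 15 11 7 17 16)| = 44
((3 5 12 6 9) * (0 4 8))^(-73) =((0 4 8)(3 5 12 6 9))^(-73) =(0 8 4)(3 12 9 5 6)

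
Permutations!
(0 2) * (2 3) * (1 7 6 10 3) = (0 1 7 6 10 3 2) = [1, 7, 0, 2, 4, 5, 10, 6, 8, 9, 3]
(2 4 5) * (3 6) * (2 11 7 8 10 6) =(2 4 5 11 7 8 10 6 3) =[0, 1, 4, 2, 5, 11, 3, 8, 10, 9, 6, 7]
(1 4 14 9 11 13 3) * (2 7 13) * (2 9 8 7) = (1 4 14 8 7 13 3)(9 11) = [0, 4, 2, 1, 14, 5, 6, 13, 7, 11, 10, 9, 12, 3, 8]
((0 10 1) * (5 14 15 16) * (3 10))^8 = ((0 3 10 1)(5 14 15 16))^8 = (16)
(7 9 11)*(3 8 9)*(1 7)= [0, 7, 2, 8, 4, 5, 6, 3, 9, 11, 10, 1]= (1 7 3 8 9 11)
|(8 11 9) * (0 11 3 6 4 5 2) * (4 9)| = 20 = |(0 11 4 5 2)(3 6 9 8)|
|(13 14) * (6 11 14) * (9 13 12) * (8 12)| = 7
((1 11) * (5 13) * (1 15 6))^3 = (1 6 15 11)(5 13)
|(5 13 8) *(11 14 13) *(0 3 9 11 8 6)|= |(0 3 9 11 14 13 6)(5 8)|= 14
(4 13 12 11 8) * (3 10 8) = [0, 1, 2, 10, 13, 5, 6, 7, 4, 9, 8, 3, 11, 12] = (3 10 8 4 13 12 11)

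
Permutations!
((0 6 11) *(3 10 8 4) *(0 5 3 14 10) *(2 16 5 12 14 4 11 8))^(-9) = ((0 6 8 11 12 14 10 2 16 5 3))^(-9) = (0 8 12 10 16 3 6 11 14 2 5)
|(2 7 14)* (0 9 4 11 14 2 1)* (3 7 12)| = 12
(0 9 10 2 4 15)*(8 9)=(0 8 9 10 2 4 15)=[8, 1, 4, 3, 15, 5, 6, 7, 9, 10, 2, 11, 12, 13, 14, 0]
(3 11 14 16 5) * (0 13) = (0 13)(3 11 14 16 5) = [13, 1, 2, 11, 4, 3, 6, 7, 8, 9, 10, 14, 12, 0, 16, 15, 5]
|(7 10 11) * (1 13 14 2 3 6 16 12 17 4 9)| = |(1 13 14 2 3 6 16 12 17 4 9)(7 10 11)| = 33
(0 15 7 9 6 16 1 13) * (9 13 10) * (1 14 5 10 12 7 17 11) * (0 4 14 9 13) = (0 15 17 11 1 12 7)(4 14 5 10 13)(6 16 9) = [15, 12, 2, 3, 14, 10, 16, 0, 8, 6, 13, 1, 7, 4, 5, 17, 9, 11]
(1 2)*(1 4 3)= (1 2 4 3)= [0, 2, 4, 1, 3]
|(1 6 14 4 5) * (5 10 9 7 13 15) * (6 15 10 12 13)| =24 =|(1 15 5)(4 12 13 10 9 7 6 14)|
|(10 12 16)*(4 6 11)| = |(4 6 11)(10 12 16)| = 3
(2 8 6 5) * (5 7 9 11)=(2 8 6 7 9 11 5)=[0, 1, 8, 3, 4, 2, 7, 9, 6, 11, 10, 5]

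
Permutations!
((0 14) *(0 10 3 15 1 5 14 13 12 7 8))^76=((0 13 12 7 8)(1 5 14 10 3 15))^76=(0 13 12 7 8)(1 3 14)(5 15 10)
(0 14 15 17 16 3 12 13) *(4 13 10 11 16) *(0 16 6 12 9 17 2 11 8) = (0 14 15 2 11 6 12 10 8)(3 9 17 4 13 16) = [14, 1, 11, 9, 13, 5, 12, 7, 0, 17, 8, 6, 10, 16, 15, 2, 3, 4]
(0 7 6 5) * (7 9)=(0 9 7 6 5)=[9, 1, 2, 3, 4, 0, 5, 6, 8, 7]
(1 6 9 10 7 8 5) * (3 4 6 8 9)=[0, 8, 2, 4, 6, 1, 3, 9, 5, 10, 7]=(1 8 5)(3 4 6)(7 9 10)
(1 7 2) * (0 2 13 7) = (0 2 1)(7 13) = [2, 0, 1, 3, 4, 5, 6, 13, 8, 9, 10, 11, 12, 7]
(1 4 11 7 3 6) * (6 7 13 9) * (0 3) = [3, 4, 2, 7, 11, 5, 1, 0, 8, 6, 10, 13, 12, 9] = (0 3 7)(1 4 11 13 9 6)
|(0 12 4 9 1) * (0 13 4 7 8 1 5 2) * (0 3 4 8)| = 15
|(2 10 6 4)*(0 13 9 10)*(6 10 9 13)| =|(13)(0 6 4 2)| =4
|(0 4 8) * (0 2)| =4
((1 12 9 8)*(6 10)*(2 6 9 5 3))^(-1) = ((1 12 5 3 2 6 10 9 8))^(-1) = (1 8 9 10 6 2 3 5 12)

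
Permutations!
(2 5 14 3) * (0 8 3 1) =(0 8 3 2 5 14 1) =[8, 0, 5, 2, 4, 14, 6, 7, 3, 9, 10, 11, 12, 13, 1]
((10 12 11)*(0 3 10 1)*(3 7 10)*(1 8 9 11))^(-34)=(0 7 10 12 1)(8 11 9)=((0 7 10 12 1)(8 9 11))^(-34)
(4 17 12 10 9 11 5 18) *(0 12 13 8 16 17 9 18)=(0 12 10 18 4 9 11 5)(8 16 17 13)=[12, 1, 2, 3, 9, 0, 6, 7, 16, 11, 18, 5, 10, 8, 14, 15, 17, 13, 4]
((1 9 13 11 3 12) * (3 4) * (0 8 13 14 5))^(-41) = (0 11 12 14 8 4 1 5 13 3 9)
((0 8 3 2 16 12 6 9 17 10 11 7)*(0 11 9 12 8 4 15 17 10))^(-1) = ((0 4 15 17)(2 16 8 3)(6 12)(7 11)(9 10))^(-1) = (0 17 15 4)(2 3 8 16)(6 12)(7 11)(9 10)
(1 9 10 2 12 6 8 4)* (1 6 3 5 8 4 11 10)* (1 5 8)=[0, 9, 12, 8, 6, 1, 4, 7, 11, 5, 2, 10, 3]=(1 9 5)(2 12 3 8 11 10)(4 6)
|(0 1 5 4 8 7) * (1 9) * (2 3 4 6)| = |(0 9 1 5 6 2 3 4 8 7)| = 10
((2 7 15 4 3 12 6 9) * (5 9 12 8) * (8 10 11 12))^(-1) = (2 9 5 8 6 12 11 10 3 4 15 7)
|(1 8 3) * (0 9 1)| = 5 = |(0 9 1 8 3)|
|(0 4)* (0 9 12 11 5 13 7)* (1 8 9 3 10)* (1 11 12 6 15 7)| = |(0 4 3 10 11 5 13 1 8 9 6 15 7)| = 13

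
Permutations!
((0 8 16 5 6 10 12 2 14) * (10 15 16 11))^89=(0 2 10 8 14 12 11)(5 6 15 16)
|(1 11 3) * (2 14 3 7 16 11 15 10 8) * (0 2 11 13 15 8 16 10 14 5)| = |(0 2 5)(1 8 11 7 10 16 13 15 14 3)| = 30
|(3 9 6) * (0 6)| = 4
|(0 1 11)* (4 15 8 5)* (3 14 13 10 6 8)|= 9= |(0 1 11)(3 14 13 10 6 8 5 4 15)|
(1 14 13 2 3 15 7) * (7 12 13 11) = (1 14 11 7)(2 3 15 12 13) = [0, 14, 3, 15, 4, 5, 6, 1, 8, 9, 10, 7, 13, 2, 11, 12]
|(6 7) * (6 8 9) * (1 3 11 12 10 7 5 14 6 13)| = |(1 3 11 12 10 7 8 9 13)(5 14 6)| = 9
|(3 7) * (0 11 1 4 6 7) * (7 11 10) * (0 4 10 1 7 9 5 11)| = |(0 1 10 9 5 11 7 3 4 6)| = 10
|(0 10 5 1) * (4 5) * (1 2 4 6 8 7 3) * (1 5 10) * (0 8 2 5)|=20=|(0 1 8 7 3)(2 4 10 6)|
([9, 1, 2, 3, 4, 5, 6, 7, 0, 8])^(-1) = (0 8 9)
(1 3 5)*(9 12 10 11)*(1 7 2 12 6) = (1 3 5 7 2 12 10 11 9 6) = [0, 3, 12, 5, 4, 7, 1, 2, 8, 6, 11, 9, 10]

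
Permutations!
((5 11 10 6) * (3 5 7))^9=((3 5 11 10 6 7))^9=(3 10)(5 6)(7 11)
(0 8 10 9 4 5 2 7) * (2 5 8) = (0 2 7)(4 8 10 9) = [2, 1, 7, 3, 8, 5, 6, 0, 10, 4, 9]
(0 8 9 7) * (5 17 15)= [8, 1, 2, 3, 4, 17, 6, 0, 9, 7, 10, 11, 12, 13, 14, 5, 16, 15]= (0 8 9 7)(5 17 15)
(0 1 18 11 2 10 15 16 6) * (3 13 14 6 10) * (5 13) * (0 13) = (0 1 18 11 2 3 5)(6 13 14)(10 15 16) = [1, 18, 3, 5, 4, 0, 13, 7, 8, 9, 15, 2, 12, 14, 6, 16, 10, 17, 11]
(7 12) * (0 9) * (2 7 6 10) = [9, 1, 7, 3, 4, 5, 10, 12, 8, 0, 2, 11, 6] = (0 9)(2 7 12 6 10)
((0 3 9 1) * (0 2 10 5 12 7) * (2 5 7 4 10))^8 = (0 7 10 4 12 5 1 9 3)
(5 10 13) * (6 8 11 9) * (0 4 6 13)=(0 4 6 8 11 9 13 5 10)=[4, 1, 2, 3, 6, 10, 8, 7, 11, 13, 0, 9, 12, 5]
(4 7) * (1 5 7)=[0, 5, 2, 3, 1, 7, 6, 4]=(1 5 7 4)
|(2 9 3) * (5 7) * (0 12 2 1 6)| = 14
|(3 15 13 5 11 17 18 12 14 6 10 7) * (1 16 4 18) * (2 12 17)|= 55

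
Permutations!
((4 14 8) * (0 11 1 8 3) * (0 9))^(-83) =(0 14 1 9 4 11 3 8)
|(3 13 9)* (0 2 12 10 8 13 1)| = |(0 2 12 10 8 13 9 3 1)| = 9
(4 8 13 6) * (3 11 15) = (3 11 15)(4 8 13 6) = [0, 1, 2, 11, 8, 5, 4, 7, 13, 9, 10, 15, 12, 6, 14, 3]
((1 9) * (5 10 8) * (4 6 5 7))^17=(1 9)(4 7 8 10 5 6)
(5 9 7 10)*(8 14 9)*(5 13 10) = [0, 1, 2, 3, 4, 8, 6, 5, 14, 7, 13, 11, 12, 10, 9] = (5 8 14 9 7)(10 13)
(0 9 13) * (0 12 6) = [9, 1, 2, 3, 4, 5, 0, 7, 8, 13, 10, 11, 6, 12] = (0 9 13 12 6)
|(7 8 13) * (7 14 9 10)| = |(7 8 13 14 9 10)| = 6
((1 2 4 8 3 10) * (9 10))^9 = (1 4 3 10 2 8 9)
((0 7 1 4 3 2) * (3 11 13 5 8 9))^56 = (0 7 1 4 11 13 5 8 9 3 2)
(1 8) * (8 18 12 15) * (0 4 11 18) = (0 4 11 18 12 15 8 1) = [4, 0, 2, 3, 11, 5, 6, 7, 1, 9, 10, 18, 15, 13, 14, 8, 16, 17, 12]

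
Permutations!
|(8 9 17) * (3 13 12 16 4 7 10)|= |(3 13 12 16 4 7 10)(8 9 17)|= 21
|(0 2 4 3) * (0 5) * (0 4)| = 6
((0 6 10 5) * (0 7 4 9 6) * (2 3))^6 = (10)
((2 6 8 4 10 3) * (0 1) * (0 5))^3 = (2 4)(3 8)(6 10)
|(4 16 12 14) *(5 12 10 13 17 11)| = |(4 16 10 13 17 11 5 12 14)| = 9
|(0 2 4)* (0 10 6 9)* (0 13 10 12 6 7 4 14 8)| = |(0 2 14 8)(4 12 6 9 13 10 7)| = 28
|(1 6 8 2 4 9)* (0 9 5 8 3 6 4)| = |(0 9 1 4 5 8 2)(3 6)| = 14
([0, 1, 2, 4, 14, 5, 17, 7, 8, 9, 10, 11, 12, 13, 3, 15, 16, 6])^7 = (3 4 14)(6 17)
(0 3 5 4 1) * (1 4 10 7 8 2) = (0 3 5 10 7 8 2 1) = [3, 0, 1, 5, 4, 10, 6, 8, 2, 9, 7]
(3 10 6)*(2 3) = [0, 1, 3, 10, 4, 5, 2, 7, 8, 9, 6] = (2 3 10 6)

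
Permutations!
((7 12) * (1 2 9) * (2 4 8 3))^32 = ((1 4 8 3 2 9)(7 12))^32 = (12)(1 8 2)(3 9 4)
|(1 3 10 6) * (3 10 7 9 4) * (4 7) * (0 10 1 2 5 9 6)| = |(0 10)(2 5 9 7 6)(3 4)| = 10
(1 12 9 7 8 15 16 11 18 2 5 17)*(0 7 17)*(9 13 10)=[7, 12, 5, 3, 4, 0, 6, 8, 15, 17, 9, 18, 13, 10, 14, 16, 11, 1, 2]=(0 7 8 15 16 11 18 2 5)(1 12 13 10 9 17)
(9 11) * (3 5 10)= (3 5 10)(9 11)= [0, 1, 2, 5, 4, 10, 6, 7, 8, 11, 3, 9]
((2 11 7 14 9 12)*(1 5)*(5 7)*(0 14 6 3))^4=((0 14 9 12 2 11 5 1 7 6 3))^4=(0 2 7 14 11 6 9 5 3 12 1)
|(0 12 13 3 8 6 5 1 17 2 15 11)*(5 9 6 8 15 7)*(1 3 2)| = |(0 12 13 2 7 5 3 15 11)(1 17)(6 9)| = 18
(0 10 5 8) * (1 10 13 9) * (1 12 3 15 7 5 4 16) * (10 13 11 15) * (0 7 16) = [11, 13, 2, 10, 0, 8, 6, 5, 7, 12, 4, 15, 3, 9, 14, 16, 1] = (0 11 15 16 1 13 9 12 3 10 4)(5 8 7)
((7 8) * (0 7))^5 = (0 8 7)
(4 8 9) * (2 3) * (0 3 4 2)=(0 3)(2 4 8 9)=[3, 1, 4, 0, 8, 5, 6, 7, 9, 2]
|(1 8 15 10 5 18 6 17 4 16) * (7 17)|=11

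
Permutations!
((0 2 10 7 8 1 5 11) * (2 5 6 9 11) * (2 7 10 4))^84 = ((0 5 7 8 1 6 9 11)(2 4))^84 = (0 1)(5 6)(7 9)(8 11)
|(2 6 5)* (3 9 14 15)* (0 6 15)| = 8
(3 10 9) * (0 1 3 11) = (0 1 3 10 9 11) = [1, 3, 2, 10, 4, 5, 6, 7, 8, 11, 9, 0]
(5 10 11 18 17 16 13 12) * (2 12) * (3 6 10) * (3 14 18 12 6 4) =(2 6 10 11 12 5 14 18 17 16 13)(3 4) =[0, 1, 6, 4, 3, 14, 10, 7, 8, 9, 11, 12, 5, 2, 18, 15, 13, 16, 17]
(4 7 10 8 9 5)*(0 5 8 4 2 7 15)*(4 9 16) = (0 5 2 7 10 9 8 16 4 15) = [5, 1, 7, 3, 15, 2, 6, 10, 16, 8, 9, 11, 12, 13, 14, 0, 4]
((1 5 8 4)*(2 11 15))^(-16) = ((1 5 8 4)(2 11 15))^(-16) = (2 15 11)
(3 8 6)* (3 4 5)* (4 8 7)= (3 7 4 5)(6 8)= [0, 1, 2, 7, 5, 3, 8, 4, 6]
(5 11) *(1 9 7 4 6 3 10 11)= (1 9 7 4 6 3 10 11 5)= [0, 9, 2, 10, 6, 1, 3, 4, 8, 7, 11, 5]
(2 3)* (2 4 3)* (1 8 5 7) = (1 8 5 7)(3 4) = [0, 8, 2, 4, 3, 7, 6, 1, 5]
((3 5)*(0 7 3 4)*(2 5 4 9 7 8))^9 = (0 8 2 5 9 7 3 4)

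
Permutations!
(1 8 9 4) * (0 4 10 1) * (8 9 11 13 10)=(0 4)(1 9 8 11 13 10)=[4, 9, 2, 3, 0, 5, 6, 7, 11, 8, 1, 13, 12, 10]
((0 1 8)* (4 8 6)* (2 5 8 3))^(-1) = (0 8 5 2 3 4 6 1)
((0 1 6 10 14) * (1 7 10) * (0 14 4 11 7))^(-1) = (14)(1 6)(4 10 7 11) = ((14)(1 6)(4 11 7 10))^(-1)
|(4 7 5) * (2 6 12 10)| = 12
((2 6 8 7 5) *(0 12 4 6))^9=((0 12 4 6 8 7 5 2))^9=(0 12 4 6 8 7 5 2)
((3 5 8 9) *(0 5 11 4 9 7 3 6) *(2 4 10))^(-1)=((0 5 8 7 3 11 10 2 4 9 6))^(-1)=(0 6 9 4 2 10 11 3 7 8 5)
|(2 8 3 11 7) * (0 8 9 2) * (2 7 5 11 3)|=|(0 8 2 9 7)(5 11)|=10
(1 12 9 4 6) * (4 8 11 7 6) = (1 12 9 8 11 7 6) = [0, 12, 2, 3, 4, 5, 1, 6, 11, 8, 10, 7, 9]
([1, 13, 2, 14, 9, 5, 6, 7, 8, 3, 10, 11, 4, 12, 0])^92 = [4, 9, 2, 13, 0, 5, 6, 7, 8, 1, 10, 11, 14, 3, 12]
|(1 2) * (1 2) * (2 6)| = 2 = |(2 6)|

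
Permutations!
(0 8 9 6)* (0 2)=(0 8 9 6 2)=[8, 1, 0, 3, 4, 5, 2, 7, 9, 6]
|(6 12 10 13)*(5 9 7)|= |(5 9 7)(6 12 10 13)|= 12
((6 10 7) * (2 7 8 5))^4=((2 7 6 10 8 5))^4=(2 8 6)(5 10 7)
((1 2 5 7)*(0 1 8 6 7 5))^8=(0 2 1)(6 8 7)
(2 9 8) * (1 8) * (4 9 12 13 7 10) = (1 8 2 12 13 7 10 4 9) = [0, 8, 12, 3, 9, 5, 6, 10, 2, 1, 4, 11, 13, 7]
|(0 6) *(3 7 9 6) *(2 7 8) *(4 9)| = 8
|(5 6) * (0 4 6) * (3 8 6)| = |(0 4 3 8 6 5)| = 6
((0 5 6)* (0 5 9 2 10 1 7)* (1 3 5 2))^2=(0 1)(2 3 6 10 5)(7 9)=((0 9 1 7)(2 10 3 5 6))^2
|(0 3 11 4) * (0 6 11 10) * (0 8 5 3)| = 12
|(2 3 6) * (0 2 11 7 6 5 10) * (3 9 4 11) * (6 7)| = |(0 2 9 4 11 6 3 5 10)| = 9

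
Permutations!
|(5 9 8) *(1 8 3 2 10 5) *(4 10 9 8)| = 15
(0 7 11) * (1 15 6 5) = [7, 15, 2, 3, 4, 1, 5, 11, 8, 9, 10, 0, 12, 13, 14, 6] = (0 7 11)(1 15 6 5)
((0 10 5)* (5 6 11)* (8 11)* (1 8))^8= ((0 10 6 1 8 11 5))^8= (0 10 6 1 8 11 5)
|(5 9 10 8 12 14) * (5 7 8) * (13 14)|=|(5 9 10)(7 8 12 13 14)|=15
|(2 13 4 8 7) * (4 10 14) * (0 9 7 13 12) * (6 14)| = 30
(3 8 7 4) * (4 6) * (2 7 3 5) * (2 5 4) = (2 7 6)(3 8) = [0, 1, 7, 8, 4, 5, 2, 6, 3]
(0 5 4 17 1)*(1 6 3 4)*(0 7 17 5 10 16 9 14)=(0 10 16 9 14)(1 7 17 6 3 4 5)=[10, 7, 2, 4, 5, 1, 3, 17, 8, 14, 16, 11, 12, 13, 0, 15, 9, 6]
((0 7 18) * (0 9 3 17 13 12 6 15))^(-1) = (0 15 6 12 13 17 3 9 18 7)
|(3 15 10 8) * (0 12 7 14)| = |(0 12 7 14)(3 15 10 8)| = 4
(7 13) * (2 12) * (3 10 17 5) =[0, 1, 12, 10, 4, 3, 6, 13, 8, 9, 17, 11, 2, 7, 14, 15, 16, 5] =(2 12)(3 10 17 5)(7 13)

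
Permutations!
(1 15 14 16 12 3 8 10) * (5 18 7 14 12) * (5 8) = (1 15 12 3 5 18 7 14 16 8 10) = [0, 15, 2, 5, 4, 18, 6, 14, 10, 9, 1, 11, 3, 13, 16, 12, 8, 17, 7]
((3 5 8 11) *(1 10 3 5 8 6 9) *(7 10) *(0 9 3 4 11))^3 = (0 7 11 3 9 10 5 8 1 4 6)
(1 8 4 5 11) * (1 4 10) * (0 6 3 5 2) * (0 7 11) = (0 6 3 5)(1 8 10)(2 7 11 4) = [6, 8, 7, 5, 2, 0, 3, 11, 10, 9, 1, 4]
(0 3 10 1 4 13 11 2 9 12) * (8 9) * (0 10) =[3, 4, 8, 0, 13, 5, 6, 7, 9, 12, 1, 2, 10, 11] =(0 3)(1 4 13 11 2 8 9 12 10)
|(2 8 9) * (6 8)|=|(2 6 8 9)|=4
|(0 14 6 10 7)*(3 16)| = |(0 14 6 10 7)(3 16)| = 10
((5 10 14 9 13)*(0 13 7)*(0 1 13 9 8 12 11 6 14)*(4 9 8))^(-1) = (0 10 5 13 1 7 9 4 14 6 11 12 8)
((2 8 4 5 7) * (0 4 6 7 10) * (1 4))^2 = ((0 1 4 5 10)(2 8 6 7))^2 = (0 4 10 1 5)(2 6)(7 8)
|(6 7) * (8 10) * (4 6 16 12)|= |(4 6 7 16 12)(8 10)|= 10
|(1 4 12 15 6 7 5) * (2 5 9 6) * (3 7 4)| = 10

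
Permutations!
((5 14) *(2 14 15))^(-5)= ((2 14 5 15))^(-5)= (2 15 5 14)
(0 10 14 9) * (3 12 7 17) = (0 10 14 9)(3 12 7 17) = [10, 1, 2, 12, 4, 5, 6, 17, 8, 0, 14, 11, 7, 13, 9, 15, 16, 3]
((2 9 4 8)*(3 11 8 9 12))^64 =((2 12 3 11 8)(4 9))^64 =(2 8 11 3 12)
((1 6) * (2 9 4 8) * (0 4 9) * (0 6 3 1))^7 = (9)(0 8 6 4 2)(1 3)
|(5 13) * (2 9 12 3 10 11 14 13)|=9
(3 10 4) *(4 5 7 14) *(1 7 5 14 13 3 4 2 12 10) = [0, 7, 12, 1, 4, 5, 6, 13, 8, 9, 14, 11, 10, 3, 2] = (1 7 13 3)(2 12 10 14)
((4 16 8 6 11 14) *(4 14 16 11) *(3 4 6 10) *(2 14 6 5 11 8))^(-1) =((2 14 6 5 11 16)(3 4 8 10))^(-1) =(2 16 11 5 6 14)(3 10 8 4)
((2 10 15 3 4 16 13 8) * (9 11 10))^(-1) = ((2 9 11 10 15 3 4 16 13 8))^(-1) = (2 8 13 16 4 3 15 10 11 9)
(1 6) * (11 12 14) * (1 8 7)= (1 6 8 7)(11 12 14)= [0, 6, 2, 3, 4, 5, 8, 1, 7, 9, 10, 12, 14, 13, 11]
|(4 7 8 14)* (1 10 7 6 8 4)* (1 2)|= |(1 10 7 4 6 8 14 2)|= 8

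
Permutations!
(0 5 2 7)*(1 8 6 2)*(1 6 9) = [5, 8, 7, 3, 4, 6, 2, 0, 9, 1] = (0 5 6 2 7)(1 8 9)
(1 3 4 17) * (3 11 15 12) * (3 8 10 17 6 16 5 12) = [0, 11, 2, 4, 6, 12, 16, 7, 10, 9, 17, 15, 8, 13, 14, 3, 5, 1] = (1 11 15 3 4 6 16 5 12 8 10 17)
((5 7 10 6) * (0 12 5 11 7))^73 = ((0 12 5)(6 11 7 10))^73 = (0 12 5)(6 11 7 10)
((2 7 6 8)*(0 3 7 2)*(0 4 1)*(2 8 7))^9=(0 8)(1 2)(3 4)(6 7)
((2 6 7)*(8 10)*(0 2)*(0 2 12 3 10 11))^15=((0 12 3 10 8 11)(2 6 7))^15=(0 10)(3 11)(8 12)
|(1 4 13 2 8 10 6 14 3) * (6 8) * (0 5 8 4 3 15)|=10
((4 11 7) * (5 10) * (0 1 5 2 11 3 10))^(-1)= (0 5 1)(2 10 3 4 7 11)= ((0 1 5)(2 11 7 4 3 10))^(-1)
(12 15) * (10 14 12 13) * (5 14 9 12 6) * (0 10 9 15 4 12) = (0 10 15 13 9)(4 12)(5 14 6) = [10, 1, 2, 3, 12, 14, 5, 7, 8, 0, 15, 11, 4, 9, 6, 13]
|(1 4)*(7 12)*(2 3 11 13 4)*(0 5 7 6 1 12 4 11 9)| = 10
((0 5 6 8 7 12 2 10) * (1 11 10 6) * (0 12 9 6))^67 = ((0 5 1 11 10 12 2)(6 8 7 9))^67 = (0 10 5 12 1 2 11)(6 9 7 8)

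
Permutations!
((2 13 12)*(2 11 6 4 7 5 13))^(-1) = ((4 7 5 13 12 11 6))^(-1) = (4 6 11 12 13 5 7)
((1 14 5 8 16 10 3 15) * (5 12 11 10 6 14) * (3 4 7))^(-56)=(1 4 14 5 7 12 8 3 11 16 15 10 6)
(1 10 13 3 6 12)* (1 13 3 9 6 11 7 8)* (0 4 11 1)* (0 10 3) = (0 4 11 7 8 10)(1 3)(6 12 13 9) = [4, 3, 2, 1, 11, 5, 12, 8, 10, 6, 0, 7, 13, 9]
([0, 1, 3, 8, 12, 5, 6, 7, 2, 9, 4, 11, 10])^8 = (2 8 3)(4 10 12)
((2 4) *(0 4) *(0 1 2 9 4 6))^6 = (9) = ((0 6)(1 2)(4 9))^6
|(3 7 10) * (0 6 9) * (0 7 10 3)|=6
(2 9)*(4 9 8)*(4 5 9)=(2 8 5 9)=[0, 1, 8, 3, 4, 9, 6, 7, 5, 2]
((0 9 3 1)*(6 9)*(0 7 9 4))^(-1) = (0 4 6)(1 3 9 7)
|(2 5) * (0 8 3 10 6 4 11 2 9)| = |(0 8 3 10 6 4 11 2 5 9)| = 10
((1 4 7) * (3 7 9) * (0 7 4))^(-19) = ((0 7 1)(3 4 9))^(-19) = (0 1 7)(3 9 4)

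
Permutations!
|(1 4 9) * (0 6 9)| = 5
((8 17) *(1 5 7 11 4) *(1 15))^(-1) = ((1 5 7 11 4 15)(8 17))^(-1) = (1 15 4 11 7 5)(8 17)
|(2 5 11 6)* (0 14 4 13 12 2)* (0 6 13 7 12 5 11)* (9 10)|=18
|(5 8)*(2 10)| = 2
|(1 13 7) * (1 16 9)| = |(1 13 7 16 9)| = 5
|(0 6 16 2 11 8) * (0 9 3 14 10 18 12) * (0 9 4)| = 42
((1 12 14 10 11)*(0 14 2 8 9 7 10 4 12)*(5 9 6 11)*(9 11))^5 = (0 8 5 4 9 1 2 10 14 6 11 12 7)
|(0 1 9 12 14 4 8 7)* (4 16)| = 9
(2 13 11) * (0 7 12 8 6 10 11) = [7, 1, 13, 3, 4, 5, 10, 12, 6, 9, 11, 2, 8, 0] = (0 7 12 8 6 10 11 2 13)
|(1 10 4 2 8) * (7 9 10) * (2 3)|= 8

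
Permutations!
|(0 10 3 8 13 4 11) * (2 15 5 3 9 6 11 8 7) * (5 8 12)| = 45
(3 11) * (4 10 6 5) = (3 11)(4 10 6 5) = [0, 1, 2, 11, 10, 4, 5, 7, 8, 9, 6, 3]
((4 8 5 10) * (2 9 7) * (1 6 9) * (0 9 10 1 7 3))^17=((0 9 3)(1 6 10 4 8 5)(2 7))^17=(0 3 9)(1 5 8 4 10 6)(2 7)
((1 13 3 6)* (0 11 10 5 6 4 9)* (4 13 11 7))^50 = (13)(0 4)(7 9)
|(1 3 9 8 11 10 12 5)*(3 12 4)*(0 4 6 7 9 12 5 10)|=10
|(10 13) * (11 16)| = 2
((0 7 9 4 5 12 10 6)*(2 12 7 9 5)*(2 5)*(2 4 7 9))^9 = ((0 2 12 10 6)(4 5 9 7))^9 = (0 6 10 12 2)(4 5 9 7)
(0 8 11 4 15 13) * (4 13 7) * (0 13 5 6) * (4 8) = (0 4 15 7 8 11 5 6) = [4, 1, 2, 3, 15, 6, 0, 8, 11, 9, 10, 5, 12, 13, 14, 7]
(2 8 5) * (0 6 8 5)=[6, 1, 5, 3, 4, 2, 8, 7, 0]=(0 6 8)(2 5)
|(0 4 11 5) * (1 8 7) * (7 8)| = 4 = |(0 4 11 5)(1 7)|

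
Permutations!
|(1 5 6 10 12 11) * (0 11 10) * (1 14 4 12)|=9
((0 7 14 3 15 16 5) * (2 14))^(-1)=((0 7 2 14 3 15 16 5))^(-1)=(0 5 16 15 3 14 2 7)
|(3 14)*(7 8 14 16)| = |(3 16 7 8 14)| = 5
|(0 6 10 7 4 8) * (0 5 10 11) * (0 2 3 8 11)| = 8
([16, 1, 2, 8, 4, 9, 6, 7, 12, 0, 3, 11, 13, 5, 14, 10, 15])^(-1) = [9, 1, 2, 10, 4, 13, 6, 7, 3, 5, 15, 11, 8, 12, 14, 16, 0]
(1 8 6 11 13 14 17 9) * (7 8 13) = (1 13 14 17 9)(6 11 7 8) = [0, 13, 2, 3, 4, 5, 11, 8, 6, 1, 10, 7, 12, 14, 17, 15, 16, 9]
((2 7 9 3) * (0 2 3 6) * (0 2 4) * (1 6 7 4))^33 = ((0 1 6 2 4)(7 9))^33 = (0 2 1 4 6)(7 9)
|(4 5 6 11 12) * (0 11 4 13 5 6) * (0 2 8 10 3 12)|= 14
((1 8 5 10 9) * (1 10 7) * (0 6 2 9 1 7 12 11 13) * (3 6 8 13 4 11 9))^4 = (0 9)(1 5)(2 3 6)(8 10)(12 13)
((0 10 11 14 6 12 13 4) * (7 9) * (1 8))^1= (0 10 11 14 6 12 13 4)(1 8)(7 9)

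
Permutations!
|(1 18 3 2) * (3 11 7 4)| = 7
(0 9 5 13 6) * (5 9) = (0 5 13 6) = [5, 1, 2, 3, 4, 13, 0, 7, 8, 9, 10, 11, 12, 6]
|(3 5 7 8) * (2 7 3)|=|(2 7 8)(3 5)|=6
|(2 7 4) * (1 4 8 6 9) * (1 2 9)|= 7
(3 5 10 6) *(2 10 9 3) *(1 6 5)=(1 6 2 10 5 9 3)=[0, 6, 10, 1, 4, 9, 2, 7, 8, 3, 5]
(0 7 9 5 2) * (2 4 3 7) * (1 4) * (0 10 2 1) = (0 1 4 3 7 9 5)(2 10) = [1, 4, 10, 7, 3, 0, 6, 9, 8, 5, 2]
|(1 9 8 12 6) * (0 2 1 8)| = 12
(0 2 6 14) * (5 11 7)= (0 2 6 14)(5 11 7)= [2, 1, 6, 3, 4, 11, 14, 5, 8, 9, 10, 7, 12, 13, 0]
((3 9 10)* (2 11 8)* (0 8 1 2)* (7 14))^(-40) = (14)(1 11 2)(3 10 9)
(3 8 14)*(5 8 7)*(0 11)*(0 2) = (0 11 2)(3 7 5 8 14) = [11, 1, 0, 7, 4, 8, 6, 5, 14, 9, 10, 2, 12, 13, 3]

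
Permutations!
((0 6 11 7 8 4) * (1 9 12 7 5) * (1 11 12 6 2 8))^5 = (12)(0 2 8 4)(5 11)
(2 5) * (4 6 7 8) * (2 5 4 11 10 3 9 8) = [0, 1, 4, 9, 6, 5, 7, 2, 11, 8, 3, 10] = (2 4 6 7)(3 9 8 11 10)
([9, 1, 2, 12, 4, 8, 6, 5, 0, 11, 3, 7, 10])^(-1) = [8, 1, 2, 10, 4, 7, 6, 11, 5, 0, 12, 9, 3]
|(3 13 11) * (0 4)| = 6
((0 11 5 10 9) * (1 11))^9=((0 1 11 5 10 9))^9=(0 5)(1 10)(9 11)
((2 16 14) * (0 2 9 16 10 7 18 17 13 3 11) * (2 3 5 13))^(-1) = (0 11 3)(2 17 18 7 10)(5 13)(9 14 16)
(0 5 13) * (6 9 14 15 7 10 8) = (0 5 13)(6 9 14 15 7 10 8) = [5, 1, 2, 3, 4, 13, 9, 10, 6, 14, 8, 11, 12, 0, 15, 7]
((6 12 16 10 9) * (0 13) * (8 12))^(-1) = (0 13)(6 9 10 16 12 8)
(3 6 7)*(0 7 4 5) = (0 7 3 6 4 5) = [7, 1, 2, 6, 5, 0, 4, 3]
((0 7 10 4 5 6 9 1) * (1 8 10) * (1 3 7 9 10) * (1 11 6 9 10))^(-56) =(0 6 8 5 10 1 11 9 4)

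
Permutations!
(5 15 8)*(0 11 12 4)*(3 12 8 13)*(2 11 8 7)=(0 8 5 15 13 3 12 4)(2 11 7)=[8, 1, 11, 12, 0, 15, 6, 2, 5, 9, 10, 7, 4, 3, 14, 13]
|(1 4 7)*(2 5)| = 6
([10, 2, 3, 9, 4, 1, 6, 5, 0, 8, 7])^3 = (0 5 3)(1 9 10)(2 8 7)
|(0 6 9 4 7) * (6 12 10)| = 7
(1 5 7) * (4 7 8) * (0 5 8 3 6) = (0 5 3 6)(1 8 4 7) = [5, 8, 2, 6, 7, 3, 0, 1, 4]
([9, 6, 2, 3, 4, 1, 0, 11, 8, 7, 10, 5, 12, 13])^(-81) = [11, 9, 2, 3, 4, 0, 7, 1, 8, 5, 10, 6, 12, 13]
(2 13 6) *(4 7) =(2 13 6)(4 7) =[0, 1, 13, 3, 7, 5, 2, 4, 8, 9, 10, 11, 12, 6]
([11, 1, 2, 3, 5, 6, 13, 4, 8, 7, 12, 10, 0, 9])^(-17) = (0 12 10 11)(4 5 6 13 9 7)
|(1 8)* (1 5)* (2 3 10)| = 3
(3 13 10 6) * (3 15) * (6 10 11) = (3 13 11 6 15) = [0, 1, 2, 13, 4, 5, 15, 7, 8, 9, 10, 6, 12, 11, 14, 3]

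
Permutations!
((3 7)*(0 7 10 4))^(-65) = (10)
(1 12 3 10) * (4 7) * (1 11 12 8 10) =(1 8 10 11 12 3)(4 7) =[0, 8, 2, 1, 7, 5, 6, 4, 10, 9, 11, 12, 3]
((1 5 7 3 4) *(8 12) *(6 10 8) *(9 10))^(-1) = ((1 5 7 3 4)(6 9 10 8 12))^(-1) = (1 4 3 7 5)(6 12 8 10 9)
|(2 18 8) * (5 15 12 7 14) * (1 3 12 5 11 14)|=12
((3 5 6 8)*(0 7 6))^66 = (8) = ((0 7 6 8 3 5))^66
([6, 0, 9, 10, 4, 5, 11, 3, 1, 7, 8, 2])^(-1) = [1, 8, 11, 7, 4, 5, 0, 9, 10, 2, 3, 6]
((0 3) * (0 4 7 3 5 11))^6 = ((0 5 11)(3 4 7))^6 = (11)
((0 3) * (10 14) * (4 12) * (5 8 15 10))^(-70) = ((0 3)(4 12)(5 8 15 10 14))^(-70) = (15)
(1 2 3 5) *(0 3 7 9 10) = (0 3 5 1 2 7 9 10) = [3, 2, 7, 5, 4, 1, 6, 9, 8, 10, 0]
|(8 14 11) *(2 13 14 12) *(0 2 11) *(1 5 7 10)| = |(0 2 13 14)(1 5 7 10)(8 12 11)| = 12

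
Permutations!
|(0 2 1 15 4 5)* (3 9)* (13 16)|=6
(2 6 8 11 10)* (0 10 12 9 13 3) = [10, 1, 6, 0, 4, 5, 8, 7, 11, 13, 2, 12, 9, 3] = (0 10 2 6 8 11 12 9 13 3)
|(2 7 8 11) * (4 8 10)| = 6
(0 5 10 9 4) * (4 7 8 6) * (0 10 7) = (0 5 7 8 6 4 10 9) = [5, 1, 2, 3, 10, 7, 4, 8, 6, 0, 9]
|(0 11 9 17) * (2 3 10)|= 12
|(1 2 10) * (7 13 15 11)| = |(1 2 10)(7 13 15 11)| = 12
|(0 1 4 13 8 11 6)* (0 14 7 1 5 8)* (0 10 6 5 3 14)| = |(0 3 14 7 1 4 13 10 6)(5 8 11)| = 9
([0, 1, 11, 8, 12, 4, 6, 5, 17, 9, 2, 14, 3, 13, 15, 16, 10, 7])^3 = [0, 1, 15, 7, 8, 3, 6, 12, 5, 9, 14, 16, 17, 13, 10, 2, 11, 4]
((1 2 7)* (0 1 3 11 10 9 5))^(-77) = (0 3 5 7 9 2 10 1 11)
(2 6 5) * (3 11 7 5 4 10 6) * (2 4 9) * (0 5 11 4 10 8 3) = (0 5 10 6 9 2)(3 4 8)(7 11) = [5, 1, 0, 4, 8, 10, 9, 11, 3, 2, 6, 7]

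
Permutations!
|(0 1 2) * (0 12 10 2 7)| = 3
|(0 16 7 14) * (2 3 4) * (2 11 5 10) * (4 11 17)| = 20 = |(0 16 7 14)(2 3 11 5 10)(4 17)|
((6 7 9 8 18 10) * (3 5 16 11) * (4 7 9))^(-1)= ((3 5 16 11)(4 7)(6 9 8 18 10))^(-1)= (3 11 16 5)(4 7)(6 10 18 8 9)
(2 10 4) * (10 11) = [0, 1, 11, 3, 2, 5, 6, 7, 8, 9, 4, 10] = (2 11 10 4)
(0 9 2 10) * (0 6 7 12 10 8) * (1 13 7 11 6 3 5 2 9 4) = [4, 13, 8, 5, 1, 2, 11, 12, 0, 9, 3, 6, 10, 7] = (0 4 1 13 7 12 10 3 5 2 8)(6 11)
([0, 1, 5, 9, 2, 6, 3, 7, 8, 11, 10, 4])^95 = [0, 1, 9, 2, 3, 11, 4, 7, 8, 5, 10, 6]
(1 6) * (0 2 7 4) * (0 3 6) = (0 2 7 4 3 6 1) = [2, 0, 7, 6, 3, 5, 1, 4]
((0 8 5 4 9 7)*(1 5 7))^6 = (1 4)(5 9)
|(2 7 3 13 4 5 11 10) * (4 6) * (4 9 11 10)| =10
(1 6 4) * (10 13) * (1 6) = [0, 1, 2, 3, 6, 5, 4, 7, 8, 9, 13, 11, 12, 10] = (4 6)(10 13)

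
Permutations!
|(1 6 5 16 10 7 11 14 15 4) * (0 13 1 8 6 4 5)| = |(0 13 1 4 8 6)(5 16 10 7 11 14 15)| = 42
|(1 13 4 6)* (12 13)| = |(1 12 13 4 6)| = 5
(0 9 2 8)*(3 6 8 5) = [9, 1, 5, 6, 4, 3, 8, 7, 0, 2] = (0 9 2 5 3 6 8)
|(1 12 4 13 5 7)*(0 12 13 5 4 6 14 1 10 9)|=11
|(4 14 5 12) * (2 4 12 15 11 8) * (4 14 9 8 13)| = |(2 14 5 15 11 13 4 9 8)| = 9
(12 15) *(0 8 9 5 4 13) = (0 8 9 5 4 13)(12 15) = [8, 1, 2, 3, 13, 4, 6, 7, 9, 5, 10, 11, 15, 0, 14, 12]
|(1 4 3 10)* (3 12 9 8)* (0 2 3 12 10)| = |(0 2 3)(1 4 10)(8 12 9)| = 3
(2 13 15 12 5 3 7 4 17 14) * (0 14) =[14, 1, 13, 7, 17, 3, 6, 4, 8, 9, 10, 11, 5, 15, 2, 12, 16, 0] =(0 14 2 13 15 12 5 3 7 4 17)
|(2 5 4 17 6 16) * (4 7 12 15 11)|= |(2 5 7 12 15 11 4 17 6 16)|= 10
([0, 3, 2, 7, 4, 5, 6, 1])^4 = [0, 3, 2, 7, 4, 5, 6, 1]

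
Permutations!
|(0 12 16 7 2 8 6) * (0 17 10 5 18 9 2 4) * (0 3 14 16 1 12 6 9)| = 30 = |(0 6 17 10 5 18)(1 12)(2 8 9)(3 14 16 7 4)|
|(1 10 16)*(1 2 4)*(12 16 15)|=7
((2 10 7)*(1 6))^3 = (10)(1 6)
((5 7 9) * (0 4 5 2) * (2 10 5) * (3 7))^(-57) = (3 10 7 5 9)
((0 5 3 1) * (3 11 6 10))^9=(0 11 10 1 5 6 3)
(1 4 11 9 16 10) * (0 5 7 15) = [5, 4, 2, 3, 11, 7, 6, 15, 8, 16, 1, 9, 12, 13, 14, 0, 10] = (0 5 7 15)(1 4 11 9 16 10)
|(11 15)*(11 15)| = |(15)| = 1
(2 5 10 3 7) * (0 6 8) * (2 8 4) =(0 6 4 2 5 10 3 7 8) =[6, 1, 5, 7, 2, 10, 4, 8, 0, 9, 3]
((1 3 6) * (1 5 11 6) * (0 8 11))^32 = (0 11 5 8 6)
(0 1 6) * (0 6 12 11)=(0 1 12 11)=[1, 12, 2, 3, 4, 5, 6, 7, 8, 9, 10, 0, 11]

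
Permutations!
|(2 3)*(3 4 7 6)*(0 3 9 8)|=|(0 3 2 4 7 6 9 8)|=8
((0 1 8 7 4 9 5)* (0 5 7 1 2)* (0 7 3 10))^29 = (0 2 7 4 9 3 10)(1 8)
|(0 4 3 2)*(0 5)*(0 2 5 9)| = |(0 4 3 5 2 9)| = 6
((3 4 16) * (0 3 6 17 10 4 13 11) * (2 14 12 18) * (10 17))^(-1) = (0 11 13 3)(2 18 12 14)(4 10 6 16) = ((0 3 13 11)(2 14 12 18)(4 16 6 10))^(-1)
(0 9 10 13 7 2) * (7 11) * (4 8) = (0 9 10 13 11 7 2)(4 8) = [9, 1, 0, 3, 8, 5, 6, 2, 4, 10, 13, 7, 12, 11]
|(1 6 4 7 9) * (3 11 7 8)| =8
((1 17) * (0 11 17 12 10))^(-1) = ((0 11 17 1 12 10))^(-1) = (0 10 12 1 17 11)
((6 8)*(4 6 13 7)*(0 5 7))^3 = (0 4 13 7 8 5 6)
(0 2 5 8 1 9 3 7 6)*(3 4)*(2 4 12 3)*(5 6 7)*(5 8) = (0 4 2 6)(1 9 12 3 8) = [4, 9, 6, 8, 2, 5, 0, 7, 1, 12, 10, 11, 3]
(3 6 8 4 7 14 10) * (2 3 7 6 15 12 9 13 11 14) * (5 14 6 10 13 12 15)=[0, 1, 3, 5, 10, 14, 8, 2, 4, 12, 7, 6, 9, 11, 13, 15]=(15)(2 3 5 14 13 11 6 8 4 10 7)(9 12)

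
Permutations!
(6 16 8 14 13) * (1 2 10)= (1 2 10)(6 16 8 14 13)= [0, 2, 10, 3, 4, 5, 16, 7, 14, 9, 1, 11, 12, 6, 13, 15, 8]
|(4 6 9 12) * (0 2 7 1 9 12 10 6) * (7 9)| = |(0 2 9 10 6 12 4)(1 7)| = 14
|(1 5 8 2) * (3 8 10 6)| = 7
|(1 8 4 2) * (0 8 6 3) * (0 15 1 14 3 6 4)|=6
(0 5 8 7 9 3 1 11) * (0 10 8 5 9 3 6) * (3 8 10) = (0 9 6)(1 11 3)(7 8) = [9, 11, 2, 1, 4, 5, 0, 8, 7, 6, 10, 3]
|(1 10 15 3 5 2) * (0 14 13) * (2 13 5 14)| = 9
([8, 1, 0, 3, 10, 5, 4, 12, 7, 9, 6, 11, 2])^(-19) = (0 8 7 12 2)(4 6 10)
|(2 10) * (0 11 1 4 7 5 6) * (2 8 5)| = |(0 11 1 4 7 2 10 8 5 6)| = 10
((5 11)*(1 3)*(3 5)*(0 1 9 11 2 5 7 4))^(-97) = ((0 1 7 4)(2 5)(3 9 11))^(-97) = (0 4 7 1)(2 5)(3 11 9)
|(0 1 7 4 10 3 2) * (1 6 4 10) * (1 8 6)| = |(0 1 7 10 3 2)(4 8 6)| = 6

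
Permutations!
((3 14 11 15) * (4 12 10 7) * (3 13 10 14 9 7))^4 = ((3 9 7 4 12 14 11 15 13 10))^4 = (3 12 13 7 11)(4 15 9 14 10)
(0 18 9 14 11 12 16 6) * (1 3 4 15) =(0 18 9 14 11 12 16 6)(1 3 4 15) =[18, 3, 2, 4, 15, 5, 0, 7, 8, 14, 10, 12, 16, 13, 11, 1, 6, 17, 9]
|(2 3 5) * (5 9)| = 4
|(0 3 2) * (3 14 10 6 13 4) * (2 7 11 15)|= 11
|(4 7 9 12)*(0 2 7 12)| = |(0 2 7 9)(4 12)| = 4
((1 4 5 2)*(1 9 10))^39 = (1 2)(4 9)(5 10)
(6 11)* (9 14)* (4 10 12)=[0, 1, 2, 3, 10, 5, 11, 7, 8, 14, 12, 6, 4, 13, 9]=(4 10 12)(6 11)(9 14)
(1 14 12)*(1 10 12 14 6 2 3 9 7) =[0, 6, 3, 9, 4, 5, 2, 1, 8, 7, 12, 11, 10, 13, 14] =(14)(1 6 2 3 9 7)(10 12)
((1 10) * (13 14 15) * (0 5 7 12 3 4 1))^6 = ((0 5 7 12 3 4 1 10)(13 14 15))^6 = (15)(0 1 3 7)(4 12 5 10)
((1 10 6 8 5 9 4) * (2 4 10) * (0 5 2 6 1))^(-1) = ((0 5 9 10 1 6 8 2 4))^(-1) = (0 4 2 8 6 1 10 9 5)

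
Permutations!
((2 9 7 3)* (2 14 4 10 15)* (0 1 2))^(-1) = (0 15 10 4 14 3 7 9 2 1)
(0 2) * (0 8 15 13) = (0 2 8 15 13) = [2, 1, 8, 3, 4, 5, 6, 7, 15, 9, 10, 11, 12, 0, 14, 13]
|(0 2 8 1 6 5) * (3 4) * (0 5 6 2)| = |(1 2 8)(3 4)| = 6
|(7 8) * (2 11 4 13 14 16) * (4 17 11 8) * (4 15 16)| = |(2 8 7 15 16)(4 13 14)(11 17)| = 30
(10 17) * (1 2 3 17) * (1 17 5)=[0, 2, 3, 5, 4, 1, 6, 7, 8, 9, 17, 11, 12, 13, 14, 15, 16, 10]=(1 2 3 5)(10 17)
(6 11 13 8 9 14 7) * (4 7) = (4 7 6 11 13 8 9 14) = [0, 1, 2, 3, 7, 5, 11, 6, 9, 14, 10, 13, 12, 8, 4]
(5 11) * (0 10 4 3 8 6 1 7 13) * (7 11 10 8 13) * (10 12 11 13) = [8, 13, 2, 10, 3, 12, 1, 7, 6, 9, 4, 5, 11, 0] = (0 8 6 1 13)(3 10 4)(5 12 11)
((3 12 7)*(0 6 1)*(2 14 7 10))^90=(14)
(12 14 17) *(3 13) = [0, 1, 2, 13, 4, 5, 6, 7, 8, 9, 10, 11, 14, 3, 17, 15, 16, 12] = (3 13)(12 14 17)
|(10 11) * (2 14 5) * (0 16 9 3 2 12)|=8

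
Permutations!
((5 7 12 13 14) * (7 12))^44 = (14)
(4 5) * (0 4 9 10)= (0 4 5 9 10)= [4, 1, 2, 3, 5, 9, 6, 7, 8, 10, 0]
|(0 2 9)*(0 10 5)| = 5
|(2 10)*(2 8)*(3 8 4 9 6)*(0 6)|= |(0 6 3 8 2 10 4 9)|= 8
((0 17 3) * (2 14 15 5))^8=((0 17 3)(2 14 15 5))^8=(0 3 17)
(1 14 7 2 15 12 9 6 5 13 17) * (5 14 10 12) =[0, 10, 15, 3, 4, 13, 14, 2, 8, 6, 12, 11, 9, 17, 7, 5, 16, 1] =(1 10 12 9 6 14 7 2 15 5 13 17)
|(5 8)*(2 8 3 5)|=2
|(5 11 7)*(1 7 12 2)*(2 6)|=7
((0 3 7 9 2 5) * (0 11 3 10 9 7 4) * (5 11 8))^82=(0 3 2 10 4 11 9)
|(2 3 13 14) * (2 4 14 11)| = 4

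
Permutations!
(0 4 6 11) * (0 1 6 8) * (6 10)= [4, 10, 2, 3, 8, 5, 11, 7, 0, 9, 6, 1]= (0 4 8)(1 10 6 11)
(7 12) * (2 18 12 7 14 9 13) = (2 18 12 14 9 13) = [0, 1, 18, 3, 4, 5, 6, 7, 8, 13, 10, 11, 14, 2, 9, 15, 16, 17, 12]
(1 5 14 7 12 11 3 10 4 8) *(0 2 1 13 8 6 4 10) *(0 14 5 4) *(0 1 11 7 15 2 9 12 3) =(0 9 12 7 3 14 15 2 11)(1 4 6)(8 13) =[9, 4, 11, 14, 6, 5, 1, 3, 13, 12, 10, 0, 7, 8, 15, 2]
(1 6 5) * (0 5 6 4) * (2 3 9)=(0 5 1 4)(2 3 9)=[5, 4, 3, 9, 0, 1, 6, 7, 8, 2]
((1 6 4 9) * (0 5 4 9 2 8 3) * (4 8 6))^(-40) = (9)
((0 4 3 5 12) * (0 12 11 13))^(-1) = ((0 4 3 5 11 13))^(-1) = (0 13 11 5 3 4)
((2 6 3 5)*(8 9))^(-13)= ((2 6 3 5)(8 9))^(-13)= (2 5 3 6)(8 9)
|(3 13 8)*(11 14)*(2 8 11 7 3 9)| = |(2 8 9)(3 13 11 14 7)| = 15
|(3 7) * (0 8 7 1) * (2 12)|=10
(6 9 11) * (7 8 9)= (6 7 8 9 11)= [0, 1, 2, 3, 4, 5, 7, 8, 9, 11, 10, 6]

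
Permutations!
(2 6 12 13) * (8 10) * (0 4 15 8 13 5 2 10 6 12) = (0 4 15 8 6)(2 12 5)(10 13) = [4, 1, 12, 3, 15, 2, 0, 7, 6, 9, 13, 11, 5, 10, 14, 8]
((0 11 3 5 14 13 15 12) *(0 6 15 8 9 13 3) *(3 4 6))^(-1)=(0 11)(3 12 15 6 4 14 5)(8 13 9)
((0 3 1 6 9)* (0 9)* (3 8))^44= (9)(0 6 1 3 8)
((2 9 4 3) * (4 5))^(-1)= ((2 9 5 4 3))^(-1)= (2 3 4 5 9)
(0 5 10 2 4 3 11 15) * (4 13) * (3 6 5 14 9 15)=[14, 1, 13, 11, 6, 10, 5, 7, 8, 15, 2, 3, 12, 4, 9, 0]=(0 14 9 15)(2 13 4 6 5 10)(3 11)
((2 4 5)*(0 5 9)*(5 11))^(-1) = (0 9 4 2 5 11)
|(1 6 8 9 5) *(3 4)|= 10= |(1 6 8 9 5)(3 4)|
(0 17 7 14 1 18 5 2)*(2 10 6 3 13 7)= [17, 18, 0, 13, 4, 10, 3, 14, 8, 9, 6, 11, 12, 7, 1, 15, 16, 2, 5]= (0 17 2)(1 18 5 10 6 3 13 7 14)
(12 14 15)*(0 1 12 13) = (0 1 12 14 15 13) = [1, 12, 2, 3, 4, 5, 6, 7, 8, 9, 10, 11, 14, 0, 15, 13]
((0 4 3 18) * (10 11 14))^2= ((0 4 3 18)(10 11 14))^2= (0 3)(4 18)(10 14 11)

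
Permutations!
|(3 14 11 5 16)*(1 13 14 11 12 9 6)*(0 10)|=12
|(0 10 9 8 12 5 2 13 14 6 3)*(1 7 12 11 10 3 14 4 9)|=|(0 3)(1 7 12 5 2 13 4 9 8 11 10)(6 14)|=22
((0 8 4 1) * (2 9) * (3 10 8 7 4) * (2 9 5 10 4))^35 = (0 1 4 3 8 10 5 2 7)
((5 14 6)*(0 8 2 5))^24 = ((0 8 2 5 14 6))^24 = (14)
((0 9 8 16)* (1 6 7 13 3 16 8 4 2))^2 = (0 4 1 7 3)(2 6 13 16 9)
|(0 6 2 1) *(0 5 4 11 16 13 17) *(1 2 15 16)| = |(0 6 15 16 13 17)(1 5 4 11)| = 12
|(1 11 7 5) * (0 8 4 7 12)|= 8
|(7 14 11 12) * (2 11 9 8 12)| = 10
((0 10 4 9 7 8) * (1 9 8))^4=(10)(1 9 7)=((0 10 4 8)(1 9 7))^4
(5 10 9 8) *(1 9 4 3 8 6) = (1 9 6)(3 8 5 10 4) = [0, 9, 2, 8, 3, 10, 1, 7, 5, 6, 4]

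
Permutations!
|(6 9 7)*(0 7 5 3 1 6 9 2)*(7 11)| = 9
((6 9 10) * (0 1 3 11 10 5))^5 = (0 6 3 5 10 1 9 11)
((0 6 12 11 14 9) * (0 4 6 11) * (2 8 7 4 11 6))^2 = ((0 6 12)(2 8 7 4)(9 11 14))^2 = (0 12 6)(2 7)(4 8)(9 14 11)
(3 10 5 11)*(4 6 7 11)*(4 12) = (3 10 5 12 4 6 7 11) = [0, 1, 2, 10, 6, 12, 7, 11, 8, 9, 5, 3, 4]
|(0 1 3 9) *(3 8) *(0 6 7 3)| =|(0 1 8)(3 9 6 7)| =12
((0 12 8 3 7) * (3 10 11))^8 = (0 12 8 10 11 3 7)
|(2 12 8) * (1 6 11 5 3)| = 15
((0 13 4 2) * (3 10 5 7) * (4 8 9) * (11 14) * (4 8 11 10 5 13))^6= (10 11)(13 14)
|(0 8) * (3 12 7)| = |(0 8)(3 12 7)| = 6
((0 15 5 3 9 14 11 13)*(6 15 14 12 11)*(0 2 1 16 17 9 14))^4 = (1 12)(2 9)(3 5 15 6 14)(11 16)(13 17) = ((1 16 17 9 12 11 13 2)(3 14 6 15 5))^4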